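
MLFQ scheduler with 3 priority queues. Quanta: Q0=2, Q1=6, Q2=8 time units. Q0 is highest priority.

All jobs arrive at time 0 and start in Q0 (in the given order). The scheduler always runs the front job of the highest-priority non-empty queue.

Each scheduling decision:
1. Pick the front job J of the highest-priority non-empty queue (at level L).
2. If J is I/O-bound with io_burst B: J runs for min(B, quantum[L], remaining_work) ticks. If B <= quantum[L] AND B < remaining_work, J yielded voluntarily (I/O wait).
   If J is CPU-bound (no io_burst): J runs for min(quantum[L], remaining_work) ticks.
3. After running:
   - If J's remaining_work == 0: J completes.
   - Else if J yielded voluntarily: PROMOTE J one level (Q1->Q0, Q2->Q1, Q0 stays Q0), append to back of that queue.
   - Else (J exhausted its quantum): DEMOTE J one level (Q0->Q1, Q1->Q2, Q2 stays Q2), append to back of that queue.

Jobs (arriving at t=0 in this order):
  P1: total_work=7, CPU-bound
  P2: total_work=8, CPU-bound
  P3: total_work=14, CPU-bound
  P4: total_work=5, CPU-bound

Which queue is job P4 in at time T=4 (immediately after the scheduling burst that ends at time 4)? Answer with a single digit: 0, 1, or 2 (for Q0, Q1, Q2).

Answer: 0

Derivation:
t=0-2: P1@Q0 runs 2, rem=5, quantum used, demote→Q1. Q0=[P2,P3,P4] Q1=[P1] Q2=[]
t=2-4: P2@Q0 runs 2, rem=6, quantum used, demote→Q1. Q0=[P3,P4] Q1=[P1,P2] Q2=[]
t=4-6: P3@Q0 runs 2, rem=12, quantum used, demote→Q1. Q0=[P4] Q1=[P1,P2,P3] Q2=[]
t=6-8: P4@Q0 runs 2, rem=3, quantum used, demote→Q1. Q0=[] Q1=[P1,P2,P3,P4] Q2=[]
t=8-13: P1@Q1 runs 5, rem=0, completes. Q0=[] Q1=[P2,P3,P4] Q2=[]
t=13-19: P2@Q1 runs 6, rem=0, completes. Q0=[] Q1=[P3,P4] Q2=[]
t=19-25: P3@Q1 runs 6, rem=6, quantum used, demote→Q2. Q0=[] Q1=[P4] Q2=[P3]
t=25-28: P4@Q1 runs 3, rem=0, completes. Q0=[] Q1=[] Q2=[P3]
t=28-34: P3@Q2 runs 6, rem=0, completes. Q0=[] Q1=[] Q2=[]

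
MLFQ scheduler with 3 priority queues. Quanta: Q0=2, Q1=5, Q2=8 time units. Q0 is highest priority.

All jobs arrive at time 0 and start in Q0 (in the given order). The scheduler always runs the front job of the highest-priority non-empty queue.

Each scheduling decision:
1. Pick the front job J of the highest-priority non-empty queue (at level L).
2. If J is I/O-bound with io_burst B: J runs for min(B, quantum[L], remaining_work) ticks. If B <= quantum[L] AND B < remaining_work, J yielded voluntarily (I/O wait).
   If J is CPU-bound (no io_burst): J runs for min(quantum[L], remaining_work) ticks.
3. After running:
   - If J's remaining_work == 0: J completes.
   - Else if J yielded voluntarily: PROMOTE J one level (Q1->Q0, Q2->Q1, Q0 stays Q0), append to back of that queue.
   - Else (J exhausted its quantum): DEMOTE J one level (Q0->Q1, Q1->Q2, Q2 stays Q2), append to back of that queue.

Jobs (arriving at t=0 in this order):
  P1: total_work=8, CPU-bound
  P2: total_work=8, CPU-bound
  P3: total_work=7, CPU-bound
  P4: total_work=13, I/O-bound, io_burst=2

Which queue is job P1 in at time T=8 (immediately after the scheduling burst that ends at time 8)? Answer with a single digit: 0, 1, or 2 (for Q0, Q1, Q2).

Answer: 1

Derivation:
t=0-2: P1@Q0 runs 2, rem=6, quantum used, demote→Q1. Q0=[P2,P3,P4] Q1=[P1] Q2=[]
t=2-4: P2@Q0 runs 2, rem=6, quantum used, demote→Q1. Q0=[P3,P4] Q1=[P1,P2] Q2=[]
t=4-6: P3@Q0 runs 2, rem=5, quantum used, demote→Q1. Q0=[P4] Q1=[P1,P2,P3] Q2=[]
t=6-8: P4@Q0 runs 2, rem=11, I/O yield, promote→Q0. Q0=[P4] Q1=[P1,P2,P3] Q2=[]
t=8-10: P4@Q0 runs 2, rem=9, I/O yield, promote→Q0. Q0=[P4] Q1=[P1,P2,P3] Q2=[]
t=10-12: P4@Q0 runs 2, rem=7, I/O yield, promote→Q0. Q0=[P4] Q1=[P1,P2,P3] Q2=[]
t=12-14: P4@Q0 runs 2, rem=5, I/O yield, promote→Q0. Q0=[P4] Q1=[P1,P2,P3] Q2=[]
t=14-16: P4@Q0 runs 2, rem=3, I/O yield, promote→Q0. Q0=[P4] Q1=[P1,P2,P3] Q2=[]
t=16-18: P4@Q0 runs 2, rem=1, I/O yield, promote→Q0. Q0=[P4] Q1=[P1,P2,P3] Q2=[]
t=18-19: P4@Q0 runs 1, rem=0, completes. Q0=[] Q1=[P1,P2,P3] Q2=[]
t=19-24: P1@Q1 runs 5, rem=1, quantum used, demote→Q2. Q0=[] Q1=[P2,P3] Q2=[P1]
t=24-29: P2@Q1 runs 5, rem=1, quantum used, demote→Q2. Q0=[] Q1=[P3] Q2=[P1,P2]
t=29-34: P3@Q1 runs 5, rem=0, completes. Q0=[] Q1=[] Q2=[P1,P2]
t=34-35: P1@Q2 runs 1, rem=0, completes. Q0=[] Q1=[] Q2=[P2]
t=35-36: P2@Q2 runs 1, rem=0, completes. Q0=[] Q1=[] Q2=[]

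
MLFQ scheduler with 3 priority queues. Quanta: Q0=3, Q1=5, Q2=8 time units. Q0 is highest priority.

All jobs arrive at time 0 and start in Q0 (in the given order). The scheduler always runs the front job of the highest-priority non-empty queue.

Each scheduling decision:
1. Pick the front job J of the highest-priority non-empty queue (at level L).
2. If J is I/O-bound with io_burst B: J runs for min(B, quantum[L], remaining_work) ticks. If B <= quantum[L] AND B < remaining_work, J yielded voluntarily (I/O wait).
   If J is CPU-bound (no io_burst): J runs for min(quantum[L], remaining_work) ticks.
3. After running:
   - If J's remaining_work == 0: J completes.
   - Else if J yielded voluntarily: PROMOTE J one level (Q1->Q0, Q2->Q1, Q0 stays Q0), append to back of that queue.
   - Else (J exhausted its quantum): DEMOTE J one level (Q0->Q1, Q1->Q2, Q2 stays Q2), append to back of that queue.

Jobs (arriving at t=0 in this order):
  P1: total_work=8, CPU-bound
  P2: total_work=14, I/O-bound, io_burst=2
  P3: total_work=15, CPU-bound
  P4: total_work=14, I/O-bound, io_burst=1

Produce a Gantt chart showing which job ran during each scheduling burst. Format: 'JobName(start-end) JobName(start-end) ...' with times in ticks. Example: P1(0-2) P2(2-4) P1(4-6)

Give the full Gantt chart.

t=0-3: P1@Q0 runs 3, rem=5, quantum used, demote→Q1. Q0=[P2,P3,P4] Q1=[P1] Q2=[]
t=3-5: P2@Q0 runs 2, rem=12, I/O yield, promote→Q0. Q0=[P3,P4,P2] Q1=[P1] Q2=[]
t=5-8: P3@Q0 runs 3, rem=12, quantum used, demote→Q1. Q0=[P4,P2] Q1=[P1,P3] Q2=[]
t=8-9: P4@Q0 runs 1, rem=13, I/O yield, promote→Q0. Q0=[P2,P4] Q1=[P1,P3] Q2=[]
t=9-11: P2@Q0 runs 2, rem=10, I/O yield, promote→Q0. Q0=[P4,P2] Q1=[P1,P3] Q2=[]
t=11-12: P4@Q0 runs 1, rem=12, I/O yield, promote→Q0. Q0=[P2,P4] Q1=[P1,P3] Q2=[]
t=12-14: P2@Q0 runs 2, rem=8, I/O yield, promote→Q0. Q0=[P4,P2] Q1=[P1,P3] Q2=[]
t=14-15: P4@Q0 runs 1, rem=11, I/O yield, promote→Q0. Q0=[P2,P4] Q1=[P1,P3] Q2=[]
t=15-17: P2@Q0 runs 2, rem=6, I/O yield, promote→Q0. Q0=[P4,P2] Q1=[P1,P3] Q2=[]
t=17-18: P4@Q0 runs 1, rem=10, I/O yield, promote→Q0. Q0=[P2,P4] Q1=[P1,P3] Q2=[]
t=18-20: P2@Q0 runs 2, rem=4, I/O yield, promote→Q0. Q0=[P4,P2] Q1=[P1,P3] Q2=[]
t=20-21: P4@Q0 runs 1, rem=9, I/O yield, promote→Q0. Q0=[P2,P4] Q1=[P1,P3] Q2=[]
t=21-23: P2@Q0 runs 2, rem=2, I/O yield, promote→Q0. Q0=[P4,P2] Q1=[P1,P3] Q2=[]
t=23-24: P4@Q0 runs 1, rem=8, I/O yield, promote→Q0. Q0=[P2,P4] Q1=[P1,P3] Q2=[]
t=24-26: P2@Q0 runs 2, rem=0, completes. Q0=[P4] Q1=[P1,P3] Q2=[]
t=26-27: P4@Q0 runs 1, rem=7, I/O yield, promote→Q0. Q0=[P4] Q1=[P1,P3] Q2=[]
t=27-28: P4@Q0 runs 1, rem=6, I/O yield, promote→Q0. Q0=[P4] Q1=[P1,P3] Q2=[]
t=28-29: P4@Q0 runs 1, rem=5, I/O yield, promote→Q0. Q0=[P4] Q1=[P1,P3] Q2=[]
t=29-30: P4@Q0 runs 1, rem=4, I/O yield, promote→Q0. Q0=[P4] Q1=[P1,P3] Q2=[]
t=30-31: P4@Q0 runs 1, rem=3, I/O yield, promote→Q0. Q0=[P4] Q1=[P1,P3] Q2=[]
t=31-32: P4@Q0 runs 1, rem=2, I/O yield, promote→Q0. Q0=[P4] Q1=[P1,P3] Q2=[]
t=32-33: P4@Q0 runs 1, rem=1, I/O yield, promote→Q0. Q0=[P4] Q1=[P1,P3] Q2=[]
t=33-34: P4@Q0 runs 1, rem=0, completes. Q0=[] Q1=[P1,P3] Q2=[]
t=34-39: P1@Q1 runs 5, rem=0, completes. Q0=[] Q1=[P3] Q2=[]
t=39-44: P3@Q1 runs 5, rem=7, quantum used, demote→Q2. Q0=[] Q1=[] Q2=[P3]
t=44-51: P3@Q2 runs 7, rem=0, completes. Q0=[] Q1=[] Q2=[]

Answer: P1(0-3) P2(3-5) P3(5-8) P4(8-9) P2(9-11) P4(11-12) P2(12-14) P4(14-15) P2(15-17) P4(17-18) P2(18-20) P4(20-21) P2(21-23) P4(23-24) P2(24-26) P4(26-27) P4(27-28) P4(28-29) P4(29-30) P4(30-31) P4(31-32) P4(32-33) P4(33-34) P1(34-39) P3(39-44) P3(44-51)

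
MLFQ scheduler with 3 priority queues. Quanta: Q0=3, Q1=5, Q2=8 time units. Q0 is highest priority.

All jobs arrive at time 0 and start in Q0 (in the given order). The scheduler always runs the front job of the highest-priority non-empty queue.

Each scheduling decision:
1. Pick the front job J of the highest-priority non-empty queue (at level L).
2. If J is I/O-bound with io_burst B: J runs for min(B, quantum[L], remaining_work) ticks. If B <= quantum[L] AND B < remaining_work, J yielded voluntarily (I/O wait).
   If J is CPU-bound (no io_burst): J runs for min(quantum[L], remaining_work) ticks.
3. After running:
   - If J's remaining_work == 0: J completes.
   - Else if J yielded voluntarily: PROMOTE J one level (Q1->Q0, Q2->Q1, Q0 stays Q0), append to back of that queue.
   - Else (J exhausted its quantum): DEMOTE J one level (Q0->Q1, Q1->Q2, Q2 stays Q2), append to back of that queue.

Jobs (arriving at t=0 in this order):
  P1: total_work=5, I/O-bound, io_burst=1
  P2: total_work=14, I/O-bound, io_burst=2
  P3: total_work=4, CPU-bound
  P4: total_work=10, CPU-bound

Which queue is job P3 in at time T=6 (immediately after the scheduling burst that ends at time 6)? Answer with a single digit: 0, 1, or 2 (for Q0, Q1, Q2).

Answer: 1

Derivation:
t=0-1: P1@Q0 runs 1, rem=4, I/O yield, promote→Q0. Q0=[P2,P3,P4,P1] Q1=[] Q2=[]
t=1-3: P2@Q0 runs 2, rem=12, I/O yield, promote→Q0. Q0=[P3,P4,P1,P2] Q1=[] Q2=[]
t=3-6: P3@Q0 runs 3, rem=1, quantum used, demote→Q1. Q0=[P4,P1,P2] Q1=[P3] Q2=[]
t=6-9: P4@Q0 runs 3, rem=7, quantum used, demote→Q1. Q0=[P1,P2] Q1=[P3,P4] Q2=[]
t=9-10: P1@Q0 runs 1, rem=3, I/O yield, promote→Q0. Q0=[P2,P1] Q1=[P3,P4] Q2=[]
t=10-12: P2@Q0 runs 2, rem=10, I/O yield, promote→Q0. Q0=[P1,P2] Q1=[P3,P4] Q2=[]
t=12-13: P1@Q0 runs 1, rem=2, I/O yield, promote→Q0. Q0=[P2,P1] Q1=[P3,P4] Q2=[]
t=13-15: P2@Q0 runs 2, rem=8, I/O yield, promote→Q0. Q0=[P1,P2] Q1=[P3,P4] Q2=[]
t=15-16: P1@Q0 runs 1, rem=1, I/O yield, promote→Q0. Q0=[P2,P1] Q1=[P3,P4] Q2=[]
t=16-18: P2@Q0 runs 2, rem=6, I/O yield, promote→Q0. Q0=[P1,P2] Q1=[P3,P4] Q2=[]
t=18-19: P1@Q0 runs 1, rem=0, completes. Q0=[P2] Q1=[P3,P4] Q2=[]
t=19-21: P2@Q0 runs 2, rem=4, I/O yield, promote→Q0. Q0=[P2] Q1=[P3,P4] Q2=[]
t=21-23: P2@Q0 runs 2, rem=2, I/O yield, promote→Q0. Q0=[P2] Q1=[P3,P4] Q2=[]
t=23-25: P2@Q0 runs 2, rem=0, completes. Q0=[] Q1=[P3,P4] Q2=[]
t=25-26: P3@Q1 runs 1, rem=0, completes. Q0=[] Q1=[P4] Q2=[]
t=26-31: P4@Q1 runs 5, rem=2, quantum used, demote→Q2. Q0=[] Q1=[] Q2=[P4]
t=31-33: P4@Q2 runs 2, rem=0, completes. Q0=[] Q1=[] Q2=[]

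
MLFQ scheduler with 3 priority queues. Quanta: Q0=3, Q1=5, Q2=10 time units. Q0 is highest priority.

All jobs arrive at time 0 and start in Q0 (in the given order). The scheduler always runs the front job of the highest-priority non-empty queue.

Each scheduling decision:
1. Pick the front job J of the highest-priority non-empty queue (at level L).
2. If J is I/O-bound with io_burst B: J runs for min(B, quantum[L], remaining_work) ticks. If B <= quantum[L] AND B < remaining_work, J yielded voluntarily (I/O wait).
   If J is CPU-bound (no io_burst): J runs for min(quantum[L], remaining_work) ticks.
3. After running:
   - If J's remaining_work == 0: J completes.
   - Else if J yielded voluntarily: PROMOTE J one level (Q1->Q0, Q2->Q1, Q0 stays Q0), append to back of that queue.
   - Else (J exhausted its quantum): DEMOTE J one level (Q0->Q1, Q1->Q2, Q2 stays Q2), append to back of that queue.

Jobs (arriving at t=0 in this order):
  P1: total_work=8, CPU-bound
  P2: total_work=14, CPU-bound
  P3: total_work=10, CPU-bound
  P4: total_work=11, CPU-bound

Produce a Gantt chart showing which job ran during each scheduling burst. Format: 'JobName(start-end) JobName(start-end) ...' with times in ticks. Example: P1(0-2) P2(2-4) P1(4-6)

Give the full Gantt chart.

t=0-3: P1@Q0 runs 3, rem=5, quantum used, demote→Q1. Q0=[P2,P3,P4] Q1=[P1] Q2=[]
t=3-6: P2@Q0 runs 3, rem=11, quantum used, demote→Q1. Q0=[P3,P4] Q1=[P1,P2] Q2=[]
t=6-9: P3@Q0 runs 3, rem=7, quantum used, demote→Q1. Q0=[P4] Q1=[P1,P2,P3] Q2=[]
t=9-12: P4@Q0 runs 3, rem=8, quantum used, demote→Q1. Q0=[] Q1=[P1,P2,P3,P4] Q2=[]
t=12-17: P1@Q1 runs 5, rem=0, completes. Q0=[] Q1=[P2,P3,P4] Q2=[]
t=17-22: P2@Q1 runs 5, rem=6, quantum used, demote→Q2. Q0=[] Q1=[P3,P4] Q2=[P2]
t=22-27: P3@Q1 runs 5, rem=2, quantum used, demote→Q2. Q0=[] Q1=[P4] Q2=[P2,P3]
t=27-32: P4@Q1 runs 5, rem=3, quantum used, demote→Q2. Q0=[] Q1=[] Q2=[P2,P3,P4]
t=32-38: P2@Q2 runs 6, rem=0, completes. Q0=[] Q1=[] Q2=[P3,P4]
t=38-40: P3@Q2 runs 2, rem=0, completes. Q0=[] Q1=[] Q2=[P4]
t=40-43: P4@Q2 runs 3, rem=0, completes. Q0=[] Q1=[] Q2=[]

Answer: P1(0-3) P2(3-6) P3(6-9) P4(9-12) P1(12-17) P2(17-22) P3(22-27) P4(27-32) P2(32-38) P3(38-40) P4(40-43)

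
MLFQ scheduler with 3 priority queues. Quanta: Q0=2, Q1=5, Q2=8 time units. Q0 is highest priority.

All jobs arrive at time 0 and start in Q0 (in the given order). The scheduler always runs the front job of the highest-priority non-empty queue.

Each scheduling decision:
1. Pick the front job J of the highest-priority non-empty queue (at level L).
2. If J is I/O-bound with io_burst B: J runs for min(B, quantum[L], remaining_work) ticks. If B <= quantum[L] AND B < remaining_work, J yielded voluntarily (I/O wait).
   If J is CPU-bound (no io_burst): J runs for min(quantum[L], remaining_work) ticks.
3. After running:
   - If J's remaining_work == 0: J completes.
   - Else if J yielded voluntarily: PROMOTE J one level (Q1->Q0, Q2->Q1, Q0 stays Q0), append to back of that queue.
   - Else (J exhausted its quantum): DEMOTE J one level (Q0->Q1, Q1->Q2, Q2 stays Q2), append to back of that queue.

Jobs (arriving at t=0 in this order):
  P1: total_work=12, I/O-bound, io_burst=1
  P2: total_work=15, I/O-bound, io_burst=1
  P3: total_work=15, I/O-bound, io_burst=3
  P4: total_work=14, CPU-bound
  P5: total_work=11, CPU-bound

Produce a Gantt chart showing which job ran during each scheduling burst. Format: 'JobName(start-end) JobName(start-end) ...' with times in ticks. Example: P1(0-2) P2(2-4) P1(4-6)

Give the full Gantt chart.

Answer: P1(0-1) P2(1-2) P3(2-4) P4(4-6) P5(6-8) P1(8-9) P2(9-10) P1(10-11) P2(11-12) P1(12-13) P2(13-14) P1(14-15) P2(15-16) P1(16-17) P2(17-18) P1(18-19) P2(19-20) P1(20-21) P2(21-22) P1(22-23) P2(23-24) P1(24-25) P2(25-26) P1(26-27) P2(27-28) P1(28-29) P2(29-30) P2(30-31) P2(31-32) P2(32-33) P3(33-36) P3(36-38) P4(38-43) P5(43-48) P3(48-51) P3(51-53) P3(53-56) P4(56-63) P5(63-67)

Derivation:
t=0-1: P1@Q0 runs 1, rem=11, I/O yield, promote→Q0. Q0=[P2,P3,P4,P5,P1] Q1=[] Q2=[]
t=1-2: P2@Q0 runs 1, rem=14, I/O yield, promote→Q0. Q0=[P3,P4,P5,P1,P2] Q1=[] Q2=[]
t=2-4: P3@Q0 runs 2, rem=13, quantum used, demote→Q1. Q0=[P4,P5,P1,P2] Q1=[P3] Q2=[]
t=4-6: P4@Q0 runs 2, rem=12, quantum used, demote→Q1. Q0=[P5,P1,P2] Q1=[P3,P4] Q2=[]
t=6-8: P5@Q0 runs 2, rem=9, quantum used, demote→Q1. Q0=[P1,P2] Q1=[P3,P4,P5] Q2=[]
t=8-9: P1@Q0 runs 1, rem=10, I/O yield, promote→Q0. Q0=[P2,P1] Q1=[P3,P4,P5] Q2=[]
t=9-10: P2@Q0 runs 1, rem=13, I/O yield, promote→Q0. Q0=[P1,P2] Q1=[P3,P4,P5] Q2=[]
t=10-11: P1@Q0 runs 1, rem=9, I/O yield, promote→Q0. Q0=[P2,P1] Q1=[P3,P4,P5] Q2=[]
t=11-12: P2@Q0 runs 1, rem=12, I/O yield, promote→Q0. Q0=[P1,P2] Q1=[P3,P4,P5] Q2=[]
t=12-13: P1@Q0 runs 1, rem=8, I/O yield, promote→Q0. Q0=[P2,P1] Q1=[P3,P4,P5] Q2=[]
t=13-14: P2@Q0 runs 1, rem=11, I/O yield, promote→Q0. Q0=[P1,P2] Q1=[P3,P4,P5] Q2=[]
t=14-15: P1@Q0 runs 1, rem=7, I/O yield, promote→Q0. Q0=[P2,P1] Q1=[P3,P4,P5] Q2=[]
t=15-16: P2@Q0 runs 1, rem=10, I/O yield, promote→Q0. Q0=[P1,P2] Q1=[P3,P4,P5] Q2=[]
t=16-17: P1@Q0 runs 1, rem=6, I/O yield, promote→Q0. Q0=[P2,P1] Q1=[P3,P4,P5] Q2=[]
t=17-18: P2@Q0 runs 1, rem=9, I/O yield, promote→Q0. Q0=[P1,P2] Q1=[P3,P4,P5] Q2=[]
t=18-19: P1@Q0 runs 1, rem=5, I/O yield, promote→Q0. Q0=[P2,P1] Q1=[P3,P4,P5] Q2=[]
t=19-20: P2@Q0 runs 1, rem=8, I/O yield, promote→Q0. Q0=[P1,P2] Q1=[P3,P4,P5] Q2=[]
t=20-21: P1@Q0 runs 1, rem=4, I/O yield, promote→Q0. Q0=[P2,P1] Q1=[P3,P4,P5] Q2=[]
t=21-22: P2@Q0 runs 1, rem=7, I/O yield, promote→Q0. Q0=[P1,P2] Q1=[P3,P4,P5] Q2=[]
t=22-23: P1@Q0 runs 1, rem=3, I/O yield, promote→Q0. Q0=[P2,P1] Q1=[P3,P4,P5] Q2=[]
t=23-24: P2@Q0 runs 1, rem=6, I/O yield, promote→Q0. Q0=[P1,P2] Q1=[P3,P4,P5] Q2=[]
t=24-25: P1@Q0 runs 1, rem=2, I/O yield, promote→Q0. Q0=[P2,P1] Q1=[P3,P4,P5] Q2=[]
t=25-26: P2@Q0 runs 1, rem=5, I/O yield, promote→Q0. Q0=[P1,P2] Q1=[P3,P4,P5] Q2=[]
t=26-27: P1@Q0 runs 1, rem=1, I/O yield, promote→Q0. Q0=[P2,P1] Q1=[P3,P4,P5] Q2=[]
t=27-28: P2@Q0 runs 1, rem=4, I/O yield, promote→Q0. Q0=[P1,P2] Q1=[P3,P4,P5] Q2=[]
t=28-29: P1@Q0 runs 1, rem=0, completes. Q0=[P2] Q1=[P3,P4,P5] Q2=[]
t=29-30: P2@Q0 runs 1, rem=3, I/O yield, promote→Q0. Q0=[P2] Q1=[P3,P4,P5] Q2=[]
t=30-31: P2@Q0 runs 1, rem=2, I/O yield, promote→Q0. Q0=[P2] Q1=[P3,P4,P5] Q2=[]
t=31-32: P2@Q0 runs 1, rem=1, I/O yield, promote→Q0. Q0=[P2] Q1=[P3,P4,P5] Q2=[]
t=32-33: P2@Q0 runs 1, rem=0, completes. Q0=[] Q1=[P3,P4,P5] Q2=[]
t=33-36: P3@Q1 runs 3, rem=10, I/O yield, promote→Q0. Q0=[P3] Q1=[P4,P5] Q2=[]
t=36-38: P3@Q0 runs 2, rem=8, quantum used, demote→Q1. Q0=[] Q1=[P4,P5,P3] Q2=[]
t=38-43: P4@Q1 runs 5, rem=7, quantum used, demote→Q2. Q0=[] Q1=[P5,P3] Q2=[P4]
t=43-48: P5@Q1 runs 5, rem=4, quantum used, demote→Q2. Q0=[] Q1=[P3] Q2=[P4,P5]
t=48-51: P3@Q1 runs 3, rem=5, I/O yield, promote→Q0. Q0=[P3] Q1=[] Q2=[P4,P5]
t=51-53: P3@Q0 runs 2, rem=3, quantum used, demote→Q1. Q0=[] Q1=[P3] Q2=[P4,P5]
t=53-56: P3@Q1 runs 3, rem=0, completes. Q0=[] Q1=[] Q2=[P4,P5]
t=56-63: P4@Q2 runs 7, rem=0, completes. Q0=[] Q1=[] Q2=[P5]
t=63-67: P5@Q2 runs 4, rem=0, completes. Q0=[] Q1=[] Q2=[]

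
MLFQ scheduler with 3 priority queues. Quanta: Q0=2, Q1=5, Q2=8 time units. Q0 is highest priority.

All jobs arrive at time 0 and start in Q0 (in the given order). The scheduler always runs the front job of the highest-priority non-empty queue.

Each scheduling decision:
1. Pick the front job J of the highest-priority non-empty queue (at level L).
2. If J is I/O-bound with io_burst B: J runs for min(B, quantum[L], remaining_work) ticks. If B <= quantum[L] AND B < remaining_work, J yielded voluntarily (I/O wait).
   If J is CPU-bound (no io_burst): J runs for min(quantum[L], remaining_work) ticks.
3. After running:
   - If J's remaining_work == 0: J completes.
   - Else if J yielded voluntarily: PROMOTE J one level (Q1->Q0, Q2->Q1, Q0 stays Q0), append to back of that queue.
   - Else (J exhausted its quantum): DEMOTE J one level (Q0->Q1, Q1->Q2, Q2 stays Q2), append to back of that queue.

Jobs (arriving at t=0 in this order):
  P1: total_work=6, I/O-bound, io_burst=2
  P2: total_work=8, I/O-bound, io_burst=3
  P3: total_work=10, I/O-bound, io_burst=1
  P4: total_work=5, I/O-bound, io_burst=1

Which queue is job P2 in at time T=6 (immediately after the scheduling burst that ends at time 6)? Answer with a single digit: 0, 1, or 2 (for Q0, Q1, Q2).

t=0-2: P1@Q0 runs 2, rem=4, I/O yield, promote→Q0. Q0=[P2,P3,P4,P1] Q1=[] Q2=[]
t=2-4: P2@Q0 runs 2, rem=6, quantum used, demote→Q1. Q0=[P3,P4,P1] Q1=[P2] Q2=[]
t=4-5: P3@Q0 runs 1, rem=9, I/O yield, promote→Q0. Q0=[P4,P1,P3] Q1=[P2] Q2=[]
t=5-6: P4@Q0 runs 1, rem=4, I/O yield, promote→Q0. Q0=[P1,P3,P4] Q1=[P2] Q2=[]
t=6-8: P1@Q0 runs 2, rem=2, I/O yield, promote→Q0. Q0=[P3,P4,P1] Q1=[P2] Q2=[]
t=8-9: P3@Q0 runs 1, rem=8, I/O yield, promote→Q0. Q0=[P4,P1,P3] Q1=[P2] Q2=[]
t=9-10: P4@Q0 runs 1, rem=3, I/O yield, promote→Q0. Q0=[P1,P3,P4] Q1=[P2] Q2=[]
t=10-12: P1@Q0 runs 2, rem=0, completes. Q0=[P3,P4] Q1=[P2] Q2=[]
t=12-13: P3@Q0 runs 1, rem=7, I/O yield, promote→Q0. Q0=[P4,P3] Q1=[P2] Q2=[]
t=13-14: P4@Q0 runs 1, rem=2, I/O yield, promote→Q0. Q0=[P3,P4] Q1=[P2] Q2=[]
t=14-15: P3@Q0 runs 1, rem=6, I/O yield, promote→Q0. Q0=[P4,P3] Q1=[P2] Q2=[]
t=15-16: P4@Q0 runs 1, rem=1, I/O yield, promote→Q0. Q0=[P3,P4] Q1=[P2] Q2=[]
t=16-17: P3@Q0 runs 1, rem=5, I/O yield, promote→Q0. Q0=[P4,P3] Q1=[P2] Q2=[]
t=17-18: P4@Q0 runs 1, rem=0, completes. Q0=[P3] Q1=[P2] Q2=[]
t=18-19: P3@Q0 runs 1, rem=4, I/O yield, promote→Q0. Q0=[P3] Q1=[P2] Q2=[]
t=19-20: P3@Q0 runs 1, rem=3, I/O yield, promote→Q0. Q0=[P3] Q1=[P2] Q2=[]
t=20-21: P3@Q0 runs 1, rem=2, I/O yield, promote→Q0. Q0=[P3] Q1=[P2] Q2=[]
t=21-22: P3@Q0 runs 1, rem=1, I/O yield, promote→Q0. Q0=[P3] Q1=[P2] Q2=[]
t=22-23: P3@Q0 runs 1, rem=0, completes. Q0=[] Q1=[P2] Q2=[]
t=23-26: P2@Q1 runs 3, rem=3, I/O yield, promote→Q0. Q0=[P2] Q1=[] Q2=[]
t=26-28: P2@Q0 runs 2, rem=1, quantum used, demote→Q1. Q0=[] Q1=[P2] Q2=[]
t=28-29: P2@Q1 runs 1, rem=0, completes. Q0=[] Q1=[] Q2=[]

Answer: 1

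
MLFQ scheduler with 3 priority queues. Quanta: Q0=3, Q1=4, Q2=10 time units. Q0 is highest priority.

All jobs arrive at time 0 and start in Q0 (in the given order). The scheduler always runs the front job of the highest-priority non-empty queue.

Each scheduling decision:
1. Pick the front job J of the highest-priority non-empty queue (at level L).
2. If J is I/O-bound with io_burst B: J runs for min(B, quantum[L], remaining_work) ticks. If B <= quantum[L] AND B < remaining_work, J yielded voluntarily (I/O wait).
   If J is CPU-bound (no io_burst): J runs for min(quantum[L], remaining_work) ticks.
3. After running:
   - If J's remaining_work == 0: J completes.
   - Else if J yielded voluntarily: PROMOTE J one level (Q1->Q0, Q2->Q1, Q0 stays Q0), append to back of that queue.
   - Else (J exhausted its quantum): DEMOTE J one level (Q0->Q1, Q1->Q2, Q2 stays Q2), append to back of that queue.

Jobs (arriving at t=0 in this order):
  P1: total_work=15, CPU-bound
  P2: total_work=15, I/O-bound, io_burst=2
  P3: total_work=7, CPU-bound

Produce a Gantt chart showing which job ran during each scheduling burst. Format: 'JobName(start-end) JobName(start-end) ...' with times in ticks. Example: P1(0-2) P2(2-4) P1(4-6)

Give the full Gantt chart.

Answer: P1(0-3) P2(3-5) P3(5-8) P2(8-10) P2(10-12) P2(12-14) P2(14-16) P2(16-18) P2(18-20) P2(20-21) P1(21-25) P3(25-29) P1(29-37)

Derivation:
t=0-3: P1@Q0 runs 3, rem=12, quantum used, demote→Q1. Q0=[P2,P3] Q1=[P1] Q2=[]
t=3-5: P2@Q0 runs 2, rem=13, I/O yield, promote→Q0. Q0=[P3,P2] Q1=[P1] Q2=[]
t=5-8: P3@Q0 runs 3, rem=4, quantum used, demote→Q1. Q0=[P2] Q1=[P1,P3] Q2=[]
t=8-10: P2@Q0 runs 2, rem=11, I/O yield, promote→Q0. Q0=[P2] Q1=[P1,P3] Q2=[]
t=10-12: P2@Q0 runs 2, rem=9, I/O yield, promote→Q0. Q0=[P2] Q1=[P1,P3] Q2=[]
t=12-14: P2@Q0 runs 2, rem=7, I/O yield, promote→Q0. Q0=[P2] Q1=[P1,P3] Q2=[]
t=14-16: P2@Q0 runs 2, rem=5, I/O yield, promote→Q0. Q0=[P2] Q1=[P1,P3] Q2=[]
t=16-18: P2@Q0 runs 2, rem=3, I/O yield, promote→Q0. Q0=[P2] Q1=[P1,P3] Q2=[]
t=18-20: P2@Q0 runs 2, rem=1, I/O yield, promote→Q0. Q0=[P2] Q1=[P1,P3] Q2=[]
t=20-21: P2@Q0 runs 1, rem=0, completes. Q0=[] Q1=[P1,P3] Q2=[]
t=21-25: P1@Q1 runs 4, rem=8, quantum used, demote→Q2. Q0=[] Q1=[P3] Q2=[P1]
t=25-29: P3@Q1 runs 4, rem=0, completes. Q0=[] Q1=[] Q2=[P1]
t=29-37: P1@Q2 runs 8, rem=0, completes. Q0=[] Q1=[] Q2=[]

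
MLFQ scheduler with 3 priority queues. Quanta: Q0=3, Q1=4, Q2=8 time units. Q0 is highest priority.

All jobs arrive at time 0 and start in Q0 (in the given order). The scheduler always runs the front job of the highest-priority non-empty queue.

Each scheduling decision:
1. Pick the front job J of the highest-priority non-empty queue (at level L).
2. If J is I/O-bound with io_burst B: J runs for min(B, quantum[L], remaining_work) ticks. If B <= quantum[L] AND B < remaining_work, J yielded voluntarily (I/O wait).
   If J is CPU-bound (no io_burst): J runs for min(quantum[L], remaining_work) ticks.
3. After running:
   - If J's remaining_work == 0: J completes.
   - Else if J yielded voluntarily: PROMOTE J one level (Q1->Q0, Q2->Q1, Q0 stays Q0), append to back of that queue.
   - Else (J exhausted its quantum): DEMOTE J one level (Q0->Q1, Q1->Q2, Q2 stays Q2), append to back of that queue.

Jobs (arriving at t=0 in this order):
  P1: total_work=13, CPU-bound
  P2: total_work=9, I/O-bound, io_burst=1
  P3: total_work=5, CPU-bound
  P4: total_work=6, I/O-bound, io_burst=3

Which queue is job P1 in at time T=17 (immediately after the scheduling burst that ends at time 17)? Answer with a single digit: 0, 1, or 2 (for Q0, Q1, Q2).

t=0-3: P1@Q0 runs 3, rem=10, quantum used, demote→Q1. Q0=[P2,P3,P4] Q1=[P1] Q2=[]
t=3-4: P2@Q0 runs 1, rem=8, I/O yield, promote→Q0. Q0=[P3,P4,P2] Q1=[P1] Q2=[]
t=4-7: P3@Q0 runs 3, rem=2, quantum used, demote→Q1. Q0=[P4,P2] Q1=[P1,P3] Q2=[]
t=7-10: P4@Q0 runs 3, rem=3, I/O yield, promote→Q0. Q0=[P2,P4] Q1=[P1,P3] Q2=[]
t=10-11: P2@Q0 runs 1, rem=7, I/O yield, promote→Q0. Q0=[P4,P2] Q1=[P1,P3] Q2=[]
t=11-14: P4@Q0 runs 3, rem=0, completes. Q0=[P2] Q1=[P1,P3] Q2=[]
t=14-15: P2@Q0 runs 1, rem=6, I/O yield, promote→Q0. Q0=[P2] Q1=[P1,P3] Q2=[]
t=15-16: P2@Q0 runs 1, rem=5, I/O yield, promote→Q0. Q0=[P2] Q1=[P1,P3] Q2=[]
t=16-17: P2@Q0 runs 1, rem=4, I/O yield, promote→Q0. Q0=[P2] Q1=[P1,P3] Q2=[]
t=17-18: P2@Q0 runs 1, rem=3, I/O yield, promote→Q0. Q0=[P2] Q1=[P1,P3] Q2=[]
t=18-19: P2@Q0 runs 1, rem=2, I/O yield, promote→Q0. Q0=[P2] Q1=[P1,P3] Q2=[]
t=19-20: P2@Q0 runs 1, rem=1, I/O yield, promote→Q0. Q0=[P2] Q1=[P1,P3] Q2=[]
t=20-21: P2@Q0 runs 1, rem=0, completes. Q0=[] Q1=[P1,P3] Q2=[]
t=21-25: P1@Q1 runs 4, rem=6, quantum used, demote→Q2. Q0=[] Q1=[P3] Q2=[P1]
t=25-27: P3@Q1 runs 2, rem=0, completes. Q0=[] Q1=[] Q2=[P1]
t=27-33: P1@Q2 runs 6, rem=0, completes. Q0=[] Q1=[] Q2=[]

Answer: 1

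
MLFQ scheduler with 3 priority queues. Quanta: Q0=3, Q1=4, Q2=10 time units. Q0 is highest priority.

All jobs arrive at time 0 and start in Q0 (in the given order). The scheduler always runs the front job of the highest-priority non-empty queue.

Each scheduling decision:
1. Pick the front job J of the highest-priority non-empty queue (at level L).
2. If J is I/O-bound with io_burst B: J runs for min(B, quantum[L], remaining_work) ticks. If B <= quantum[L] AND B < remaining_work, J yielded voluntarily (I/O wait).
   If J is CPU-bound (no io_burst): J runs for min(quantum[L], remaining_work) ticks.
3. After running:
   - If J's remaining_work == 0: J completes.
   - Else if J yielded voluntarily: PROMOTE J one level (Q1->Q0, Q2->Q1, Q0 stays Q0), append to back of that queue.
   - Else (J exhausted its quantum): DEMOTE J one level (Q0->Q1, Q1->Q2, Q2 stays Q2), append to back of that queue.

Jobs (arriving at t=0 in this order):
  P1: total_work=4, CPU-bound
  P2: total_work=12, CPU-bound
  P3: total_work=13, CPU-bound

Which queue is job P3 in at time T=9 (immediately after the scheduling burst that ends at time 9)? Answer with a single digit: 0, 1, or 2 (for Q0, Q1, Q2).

Answer: 1

Derivation:
t=0-3: P1@Q0 runs 3, rem=1, quantum used, demote→Q1. Q0=[P2,P3] Q1=[P1] Q2=[]
t=3-6: P2@Q0 runs 3, rem=9, quantum used, demote→Q1. Q0=[P3] Q1=[P1,P2] Q2=[]
t=6-9: P3@Q0 runs 3, rem=10, quantum used, demote→Q1. Q0=[] Q1=[P1,P2,P3] Q2=[]
t=9-10: P1@Q1 runs 1, rem=0, completes. Q0=[] Q1=[P2,P3] Q2=[]
t=10-14: P2@Q1 runs 4, rem=5, quantum used, demote→Q2. Q0=[] Q1=[P3] Q2=[P2]
t=14-18: P3@Q1 runs 4, rem=6, quantum used, demote→Q2. Q0=[] Q1=[] Q2=[P2,P3]
t=18-23: P2@Q2 runs 5, rem=0, completes. Q0=[] Q1=[] Q2=[P3]
t=23-29: P3@Q2 runs 6, rem=0, completes. Q0=[] Q1=[] Q2=[]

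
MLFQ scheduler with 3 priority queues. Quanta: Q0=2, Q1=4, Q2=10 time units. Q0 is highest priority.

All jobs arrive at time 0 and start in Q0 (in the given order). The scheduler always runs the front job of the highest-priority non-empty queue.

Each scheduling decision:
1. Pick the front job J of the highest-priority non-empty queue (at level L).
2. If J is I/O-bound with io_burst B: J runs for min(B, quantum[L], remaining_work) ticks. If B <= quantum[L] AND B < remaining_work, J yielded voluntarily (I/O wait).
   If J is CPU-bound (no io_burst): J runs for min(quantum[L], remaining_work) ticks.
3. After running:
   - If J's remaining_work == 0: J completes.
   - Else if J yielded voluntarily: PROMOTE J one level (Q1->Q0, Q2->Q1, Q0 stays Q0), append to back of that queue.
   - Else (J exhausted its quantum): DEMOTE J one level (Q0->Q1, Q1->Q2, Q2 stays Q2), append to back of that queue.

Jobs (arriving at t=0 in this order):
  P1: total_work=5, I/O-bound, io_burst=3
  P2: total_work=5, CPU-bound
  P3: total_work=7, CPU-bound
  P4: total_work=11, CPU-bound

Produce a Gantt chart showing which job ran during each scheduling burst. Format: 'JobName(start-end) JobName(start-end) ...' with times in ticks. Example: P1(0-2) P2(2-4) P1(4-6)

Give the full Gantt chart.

t=0-2: P1@Q0 runs 2, rem=3, quantum used, demote→Q1. Q0=[P2,P3,P4] Q1=[P1] Q2=[]
t=2-4: P2@Q0 runs 2, rem=3, quantum used, demote→Q1. Q0=[P3,P4] Q1=[P1,P2] Q2=[]
t=4-6: P3@Q0 runs 2, rem=5, quantum used, demote→Q1. Q0=[P4] Q1=[P1,P2,P3] Q2=[]
t=6-8: P4@Q0 runs 2, rem=9, quantum used, demote→Q1. Q0=[] Q1=[P1,P2,P3,P4] Q2=[]
t=8-11: P1@Q1 runs 3, rem=0, completes. Q0=[] Q1=[P2,P3,P4] Q2=[]
t=11-14: P2@Q1 runs 3, rem=0, completes. Q0=[] Q1=[P3,P4] Q2=[]
t=14-18: P3@Q1 runs 4, rem=1, quantum used, demote→Q2. Q0=[] Q1=[P4] Q2=[P3]
t=18-22: P4@Q1 runs 4, rem=5, quantum used, demote→Q2. Q0=[] Q1=[] Q2=[P3,P4]
t=22-23: P3@Q2 runs 1, rem=0, completes. Q0=[] Q1=[] Q2=[P4]
t=23-28: P4@Q2 runs 5, rem=0, completes. Q0=[] Q1=[] Q2=[]

Answer: P1(0-2) P2(2-4) P3(4-6) P4(6-8) P1(8-11) P2(11-14) P3(14-18) P4(18-22) P3(22-23) P4(23-28)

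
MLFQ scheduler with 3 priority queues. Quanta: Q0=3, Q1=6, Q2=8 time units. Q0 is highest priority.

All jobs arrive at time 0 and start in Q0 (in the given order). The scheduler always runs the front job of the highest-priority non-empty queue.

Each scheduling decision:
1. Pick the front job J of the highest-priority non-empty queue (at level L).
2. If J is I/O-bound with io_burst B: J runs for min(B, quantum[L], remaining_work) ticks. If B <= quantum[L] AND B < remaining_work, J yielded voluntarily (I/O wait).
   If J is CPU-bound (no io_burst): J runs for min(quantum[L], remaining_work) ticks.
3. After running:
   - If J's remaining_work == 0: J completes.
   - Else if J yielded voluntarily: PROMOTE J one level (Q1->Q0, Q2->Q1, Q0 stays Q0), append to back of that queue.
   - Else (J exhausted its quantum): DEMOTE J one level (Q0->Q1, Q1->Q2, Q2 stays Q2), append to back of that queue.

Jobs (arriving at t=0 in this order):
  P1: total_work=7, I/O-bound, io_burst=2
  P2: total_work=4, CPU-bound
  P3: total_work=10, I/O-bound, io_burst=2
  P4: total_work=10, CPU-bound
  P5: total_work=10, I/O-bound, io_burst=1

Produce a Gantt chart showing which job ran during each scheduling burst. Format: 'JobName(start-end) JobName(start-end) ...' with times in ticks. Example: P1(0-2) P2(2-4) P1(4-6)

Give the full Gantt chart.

Answer: P1(0-2) P2(2-5) P3(5-7) P4(7-10) P5(10-11) P1(11-13) P3(13-15) P5(15-16) P1(16-18) P3(18-20) P5(20-21) P1(21-22) P3(22-24) P5(24-25) P3(25-27) P5(27-28) P5(28-29) P5(29-30) P5(30-31) P5(31-32) P5(32-33) P2(33-34) P4(34-40) P4(40-41)

Derivation:
t=0-2: P1@Q0 runs 2, rem=5, I/O yield, promote→Q0. Q0=[P2,P3,P4,P5,P1] Q1=[] Q2=[]
t=2-5: P2@Q0 runs 3, rem=1, quantum used, demote→Q1. Q0=[P3,P4,P5,P1] Q1=[P2] Q2=[]
t=5-7: P3@Q0 runs 2, rem=8, I/O yield, promote→Q0. Q0=[P4,P5,P1,P3] Q1=[P2] Q2=[]
t=7-10: P4@Q0 runs 3, rem=7, quantum used, demote→Q1. Q0=[P5,P1,P3] Q1=[P2,P4] Q2=[]
t=10-11: P5@Q0 runs 1, rem=9, I/O yield, promote→Q0. Q0=[P1,P3,P5] Q1=[P2,P4] Q2=[]
t=11-13: P1@Q0 runs 2, rem=3, I/O yield, promote→Q0. Q0=[P3,P5,P1] Q1=[P2,P4] Q2=[]
t=13-15: P3@Q0 runs 2, rem=6, I/O yield, promote→Q0. Q0=[P5,P1,P3] Q1=[P2,P4] Q2=[]
t=15-16: P5@Q0 runs 1, rem=8, I/O yield, promote→Q0. Q0=[P1,P3,P5] Q1=[P2,P4] Q2=[]
t=16-18: P1@Q0 runs 2, rem=1, I/O yield, promote→Q0. Q0=[P3,P5,P1] Q1=[P2,P4] Q2=[]
t=18-20: P3@Q0 runs 2, rem=4, I/O yield, promote→Q0. Q0=[P5,P1,P3] Q1=[P2,P4] Q2=[]
t=20-21: P5@Q0 runs 1, rem=7, I/O yield, promote→Q0. Q0=[P1,P3,P5] Q1=[P2,P4] Q2=[]
t=21-22: P1@Q0 runs 1, rem=0, completes. Q0=[P3,P5] Q1=[P2,P4] Q2=[]
t=22-24: P3@Q0 runs 2, rem=2, I/O yield, promote→Q0. Q0=[P5,P3] Q1=[P2,P4] Q2=[]
t=24-25: P5@Q0 runs 1, rem=6, I/O yield, promote→Q0. Q0=[P3,P5] Q1=[P2,P4] Q2=[]
t=25-27: P3@Q0 runs 2, rem=0, completes. Q0=[P5] Q1=[P2,P4] Q2=[]
t=27-28: P5@Q0 runs 1, rem=5, I/O yield, promote→Q0. Q0=[P5] Q1=[P2,P4] Q2=[]
t=28-29: P5@Q0 runs 1, rem=4, I/O yield, promote→Q0. Q0=[P5] Q1=[P2,P4] Q2=[]
t=29-30: P5@Q0 runs 1, rem=3, I/O yield, promote→Q0. Q0=[P5] Q1=[P2,P4] Q2=[]
t=30-31: P5@Q0 runs 1, rem=2, I/O yield, promote→Q0. Q0=[P5] Q1=[P2,P4] Q2=[]
t=31-32: P5@Q0 runs 1, rem=1, I/O yield, promote→Q0. Q0=[P5] Q1=[P2,P4] Q2=[]
t=32-33: P5@Q0 runs 1, rem=0, completes. Q0=[] Q1=[P2,P4] Q2=[]
t=33-34: P2@Q1 runs 1, rem=0, completes. Q0=[] Q1=[P4] Q2=[]
t=34-40: P4@Q1 runs 6, rem=1, quantum used, demote→Q2. Q0=[] Q1=[] Q2=[P4]
t=40-41: P4@Q2 runs 1, rem=0, completes. Q0=[] Q1=[] Q2=[]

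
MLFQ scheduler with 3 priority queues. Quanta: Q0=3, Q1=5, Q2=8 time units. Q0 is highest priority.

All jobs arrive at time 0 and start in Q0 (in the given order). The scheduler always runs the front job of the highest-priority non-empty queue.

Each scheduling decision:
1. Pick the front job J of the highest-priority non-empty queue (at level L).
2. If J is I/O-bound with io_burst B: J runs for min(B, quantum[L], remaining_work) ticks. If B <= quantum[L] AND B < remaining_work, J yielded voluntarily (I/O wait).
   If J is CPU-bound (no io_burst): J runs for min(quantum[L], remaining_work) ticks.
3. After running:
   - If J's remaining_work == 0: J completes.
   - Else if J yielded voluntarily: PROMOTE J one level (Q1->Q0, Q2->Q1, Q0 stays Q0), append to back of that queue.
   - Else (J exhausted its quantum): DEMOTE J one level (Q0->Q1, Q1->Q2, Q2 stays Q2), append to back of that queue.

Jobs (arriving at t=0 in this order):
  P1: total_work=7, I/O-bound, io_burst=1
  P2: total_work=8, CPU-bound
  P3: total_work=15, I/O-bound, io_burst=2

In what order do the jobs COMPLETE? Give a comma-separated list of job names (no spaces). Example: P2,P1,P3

Answer: P1,P3,P2

Derivation:
t=0-1: P1@Q0 runs 1, rem=6, I/O yield, promote→Q0. Q0=[P2,P3,P1] Q1=[] Q2=[]
t=1-4: P2@Q0 runs 3, rem=5, quantum used, demote→Q1. Q0=[P3,P1] Q1=[P2] Q2=[]
t=4-6: P3@Q0 runs 2, rem=13, I/O yield, promote→Q0. Q0=[P1,P3] Q1=[P2] Q2=[]
t=6-7: P1@Q0 runs 1, rem=5, I/O yield, promote→Q0. Q0=[P3,P1] Q1=[P2] Q2=[]
t=7-9: P3@Q0 runs 2, rem=11, I/O yield, promote→Q0. Q0=[P1,P3] Q1=[P2] Q2=[]
t=9-10: P1@Q0 runs 1, rem=4, I/O yield, promote→Q0. Q0=[P3,P1] Q1=[P2] Q2=[]
t=10-12: P3@Q0 runs 2, rem=9, I/O yield, promote→Q0. Q0=[P1,P3] Q1=[P2] Q2=[]
t=12-13: P1@Q0 runs 1, rem=3, I/O yield, promote→Q0. Q0=[P3,P1] Q1=[P2] Q2=[]
t=13-15: P3@Q0 runs 2, rem=7, I/O yield, promote→Q0. Q0=[P1,P3] Q1=[P2] Q2=[]
t=15-16: P1@Q0 runs 1, rem=2, I/O yield, promote→Q0. Q0=[P3,P1] Q1=[P2] Q2=[]
t=16-18: P3@Q0 runs 2, rem=5, I/O yield, promote→Q0. Q0=[P1,P3] Q1=[P2] Q2=[]
t=18-19: P1@Q0 runs 1, rem=1, I/O yield, promote→Q0. Q0=[P3,P1] Q1=[P2] Q2=[]
t=19-21: P3@Q0 runs 2, rem=3, I/O yield, promote→Q0. Q0=[P1,P3] Q1=[P2] Q2=[]
t=21-22: P1@Q0 runs 1, rem=0, completes. Q0=[P3] Q1=[P2] Q2=[]
t=22-24: P3@Q0 runs 2, rem=1, I/O yield, promote→Q0. Q0=[P3] Q1=[P2] Q2=[]
t=24-25: P3@Q0 runs 1, rem=0, completes. Q0=[] Q1=[P2] Q2=[]
t=25-30: P2@Q1 runs 5, rem=0, completes. Q0=[] Q1=[] Q2=[]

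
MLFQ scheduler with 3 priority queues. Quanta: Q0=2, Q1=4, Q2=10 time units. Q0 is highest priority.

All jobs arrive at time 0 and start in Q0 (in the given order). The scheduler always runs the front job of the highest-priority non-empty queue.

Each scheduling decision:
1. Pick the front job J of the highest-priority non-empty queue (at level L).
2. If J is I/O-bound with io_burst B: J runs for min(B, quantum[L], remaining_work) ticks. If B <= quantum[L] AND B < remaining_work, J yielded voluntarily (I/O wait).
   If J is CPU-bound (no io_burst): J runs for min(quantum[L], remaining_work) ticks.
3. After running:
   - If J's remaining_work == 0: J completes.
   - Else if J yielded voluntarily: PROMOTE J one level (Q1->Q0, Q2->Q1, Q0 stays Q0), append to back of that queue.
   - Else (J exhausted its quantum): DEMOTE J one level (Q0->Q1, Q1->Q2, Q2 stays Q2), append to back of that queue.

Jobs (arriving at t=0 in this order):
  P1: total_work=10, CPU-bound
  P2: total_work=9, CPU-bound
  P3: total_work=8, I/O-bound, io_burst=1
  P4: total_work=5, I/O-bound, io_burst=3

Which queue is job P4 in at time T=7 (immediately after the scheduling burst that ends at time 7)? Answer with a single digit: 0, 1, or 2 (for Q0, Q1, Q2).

Answer: 1

Derivation:
t=0-2: P1@Q0 runs 2, rem=8, quantum used, demote→Q1. Q0=[P2,P3,P4] Q1=[P1] Q2=[]
t=2-4: P2@Q0 runs 2, rem=7, quantum used, demote→Q1. Q0=[P3,P4] Q1=[P1,P2] Q2=[]
t=4-5: P3@Q0 runs 1, rem=7, I/O yield, promote→Q0. Q0=[P4,P3] Q1=[P1,P2] Q2=[]
t=5-7: P4@Q0 runs 2, rem=3, quantum used, demote→Q1. Q0=[P3] Q1=[P1,P2,P4] Q2=[]
t=7-8: P3@Q0 runs 1, rem=6, I/O yield, promote→Q0. Q0=[P3] Q1=[P1,P2,P4] Q2=[]
t=8-9: P3@Q0 runs 1, rem=5, I/O yield, promote→Q0. Q0=[P3] Q1=[P1,P2,P4] Q2=[]
t=9-10: P3@Q0 runs 1, rem=4, I/O yield, promote→Q0. Q0=[P3] Q1=[P1,P2,P4] Q2=[]
t=10-11: P3@Q0 runs 1, rem=3, I/O yield, promote→Q0. Q0=[P3] Q1=[P1,P2,P4] Q2=[]
t=11-12: P3@Q0 runs 1, rem=2, I/O yield, promote→Q0. Q0=[P3] Q1=[P1,P2,P4] Q2=[]
t=12-13: P3@Q0 runs 1, rem=1, I/O yield, promote→Q0. Q0=[P3] Q1=[P1,P2,P4] Q2=[]
t=13-14: P3@Q0 runs 1, rem=0, completes. Q0=[] Q1=[P1,P2,P4] Q2=[]
t=14-18: P1@Q1 runs 4, rem=4, quantum used, demote→Q2. Q0=[] Q1=[P2,P4] Q2=[P1]
t=18-22: P2@Q1 runs 4, rem=3, quantum used, demote→Q2. Q0=[] Q1=[P4] Q2=[P1,P2]
t=22-25: P4@Q1 runs 3, rem=0, completes. Q0=[] Q1=[] Q2=[P1,P2]
t=25-29: P1@Q2 runs 4, rem=0, completes. Q0=[] Q1=[] Q2=[P2]
t=29-32: P2@Q2 runs 3, rem=0, completes. Q0=[] Q1=[] Q2=[]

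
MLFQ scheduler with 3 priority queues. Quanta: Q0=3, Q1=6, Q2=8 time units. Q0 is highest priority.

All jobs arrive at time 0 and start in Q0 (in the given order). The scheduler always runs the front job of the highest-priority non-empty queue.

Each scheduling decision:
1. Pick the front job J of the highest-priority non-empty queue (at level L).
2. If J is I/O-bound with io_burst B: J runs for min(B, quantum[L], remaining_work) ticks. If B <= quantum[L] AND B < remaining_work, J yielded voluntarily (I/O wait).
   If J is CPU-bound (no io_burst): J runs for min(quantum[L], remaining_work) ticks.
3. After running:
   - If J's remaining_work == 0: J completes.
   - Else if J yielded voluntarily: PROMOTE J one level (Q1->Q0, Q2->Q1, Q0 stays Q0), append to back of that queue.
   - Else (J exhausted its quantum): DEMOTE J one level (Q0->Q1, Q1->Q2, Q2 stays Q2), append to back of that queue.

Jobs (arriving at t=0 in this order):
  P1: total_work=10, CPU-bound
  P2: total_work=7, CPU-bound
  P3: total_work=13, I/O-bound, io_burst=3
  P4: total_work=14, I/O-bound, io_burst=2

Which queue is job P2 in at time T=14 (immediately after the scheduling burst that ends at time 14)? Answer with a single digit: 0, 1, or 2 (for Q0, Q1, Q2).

Answer: 1

Derivation:
t=0-3: P1@Q0 runs 3, rem=7, quantum used, demote→Q1. Q0=[P2,P3,P4] Q1=[P1] Q2=[]
t=3-6: P2@Q0 runs 3, rem=4, quantum used, demote→Q1. Q0=[P3,P4] Q1=[P1,P2] Q2=[]
t=6-9: P3@Q0 runs 3, rem=10, I/O yield, promote→Q0. Q0=[P4,P3] Q1=[P1,P2] Q2=[]
t=9-11: P4@Q0 runs 2, rem=12, I/O yield, promote→Q0. Q0=[P3,P4] Q1=[P1,P2] Q2=[]
t=11-14: P3@Q0 runs 3, rem=7, I/O yield, promote→Q0. Q0=[P4,P3] Q1=[P1,P2] Q2=[]
t=14-16: P4@Q0 runs 2, rem=10, I/O yield, promote→Q0. Q0=[P3,P4] Q1=[P1,P2] Q2=[]
t=16-19: P3@Q0 runs 3, rem=4, I/O yield, promote→Q0. Q0=[P4,P3] Q1=[P1,P2] Q2=[]
t=19-21: P4@Q0 runs 2, rem=8, I/O yield, promote→Q0. Q0=[P3,P4] Q1=[P1,P2] Q2=[]
t=21-24: P3@Q0 runs 3, rem=1, I/O yield, promote→Q0. Q0=[P4,P3] Q1=[P1,P2] Q2=[]
t=24-26: P4@Q0 runs 2, rem=6, I/O yield, promote→Q0. Q0=[P3,P4] Q1=[P1,P2] Q2=[]
t=26-27: P3@Q0 runs 1, rem=0, completes. Q0=[P4] Q1=[P1,P2] Q2=[]
t=27-29: P4@Q0 runs 2, rem=4, I/O yield, promote→Q0. Q0=[P4] Q1=[P1,P2] Q2=[]
t=29-31: P4@Q0 runs 2, rem=2, I/O yield, promote→Q0. Q0=[P4] Q1=[P1,P2] Q2=[]
t=31-33: P4@Q0 runs 2, rem=0, completes. Q0=[] Q1=[P1,P2] Q2=[]
t=33-39: P1@Q1 runs 6, rem=1, quantum used, demote→Q2. Q0=[] Q1=[P2] Q2=[P1]
t=39-43: P2@Q1 runs 4, rem=0, completes. Q0=[] Q1=[] Q2=[P1]
t=43-44: P1@Q2 runs 1, rem=0, completes. Q0=[] Q1=[] Q2=[]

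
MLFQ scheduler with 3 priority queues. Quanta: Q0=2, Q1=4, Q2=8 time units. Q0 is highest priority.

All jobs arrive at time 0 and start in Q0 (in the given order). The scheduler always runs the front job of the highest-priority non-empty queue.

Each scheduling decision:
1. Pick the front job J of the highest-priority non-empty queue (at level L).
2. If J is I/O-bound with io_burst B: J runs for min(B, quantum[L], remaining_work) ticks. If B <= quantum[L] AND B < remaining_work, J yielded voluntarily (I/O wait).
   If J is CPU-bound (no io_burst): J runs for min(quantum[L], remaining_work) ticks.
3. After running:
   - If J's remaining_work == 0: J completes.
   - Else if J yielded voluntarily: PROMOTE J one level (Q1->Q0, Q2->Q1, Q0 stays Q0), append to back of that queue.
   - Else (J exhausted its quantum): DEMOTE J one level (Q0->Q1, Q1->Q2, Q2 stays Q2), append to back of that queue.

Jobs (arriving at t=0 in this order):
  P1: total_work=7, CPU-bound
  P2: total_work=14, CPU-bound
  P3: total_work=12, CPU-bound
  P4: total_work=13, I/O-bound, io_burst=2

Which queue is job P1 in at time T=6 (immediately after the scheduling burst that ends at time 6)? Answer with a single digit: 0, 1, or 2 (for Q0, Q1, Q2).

Answer: 1

Derivation:
t=0-2: P1@Q0 runs 2, rem=5, quantum used, demote→Q1. Q0=[P2,P3,P4] Q1=[P1] Q2=[]
t=2-4: P2@Q0 runs 2, rem=12, quantum used, demote→Q1. Q0=[P3,P4] Q1=[P1,P2] Q2=[]
t=4-6: P3@Q0 runs 2, rem=10, quantum used, demote→Q1. Q0=[P4] Q1=[P1,P2,P3] Q2=[]
t=6-8: P4@Q0 runs 2, rem=11, I/O yield, promote→Q0. Q0=[P4] Q1=[P1,P2,P3] Q2=[]
t=8-10: P4@Q0 runs 2, rem=9, I/O yield, promote→Q0. Q0=[P4] Q1=[P1,P2,P3] Q2=[]
t=10-12: P4@Q0 runs 2, rem=7, I/O yield, promote→Q0. Q0=[P4] Q1=[P1,P2,P3] Q2=[]
t=12-14: P4@Q0 runs 2, rem=5, I/O yield, promote→Q0. Q0=[P4] Q1=[P1,P2,P3] Q2=[]
t=14-16: P4@Q0 runs 2, rem=3, I/O yield, promote→Q0. Q0=[P4] Q1=[P1,P2,P3] Q2=[]
t=16-18: P4@Q0 runs 2, rem=1, I/O yield, promote→Q0. Q0=[P4] Q1=[P1,P2,P3] Q2=[]
t=18-19: P4@Q0 runs 1, rem=0, completes. Q0=[] Q1=[P1,P2,P3] Q2=[]
t=19-23: P1@Q1 runs 4, rem=1, quantum used, demote→Q2. Q0=[] Q1=[P2,P3] Q2=[P1]
t=23-27: P2@Q1 runs 4, rem=8, quantum used, demote→Q2. Q0=[] Q1=[P3] Q2=[P1,P2]
t=27-31: P3@Q1 runs 4, rem=6, quantum used, demote→Q2. Q0=[] Q1=[] Q2=[P1,P2,P3]
t=31-32: P1@Q2 runs 1, rem=0, completes. Q0=[] Q1=[] Q2=[P2,P3]
t=32-40: P2@Q2 runs 8, rem=0, completes. Q0=[] Q1=[] Q2=[P3]
t=40-46: P3@Q2 runs 6, rem=0, completes. Q0=[] Q1=[] Q2=[]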